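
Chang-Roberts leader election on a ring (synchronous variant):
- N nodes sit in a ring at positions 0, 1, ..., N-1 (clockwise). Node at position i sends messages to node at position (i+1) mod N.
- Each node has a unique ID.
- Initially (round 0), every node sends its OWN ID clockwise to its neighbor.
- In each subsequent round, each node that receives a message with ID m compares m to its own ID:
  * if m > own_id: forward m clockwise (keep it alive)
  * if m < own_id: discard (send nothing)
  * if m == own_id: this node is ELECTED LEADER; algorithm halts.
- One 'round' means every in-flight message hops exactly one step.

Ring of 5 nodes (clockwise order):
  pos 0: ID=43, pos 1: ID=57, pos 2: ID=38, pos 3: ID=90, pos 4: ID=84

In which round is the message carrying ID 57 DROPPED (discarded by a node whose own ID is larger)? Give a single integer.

Answer: 2

Derivation:
Round 1: pos1(id57) recv 43: drop; pos2(id38) recv 57: fwd; pos3(id90) recv 38: drop; pos4(id84) recv 90: fwd; pos0(id43) recv 84: fwd
Round 2: pos3(id90) recv 57: drop; pos0(id43) recv 90: fwd; pos1(id57) recv 84: fwd
Round 3: pos1(id57) recv 90: fwd; pos2(id38) recv 84: fwd
Round 4: pos2(id38) recv 90: fwd; pos3(id90) recv 84: drop
Round 5: pos3(id90) recv 90: ELECTED
Message ID 57 originates at pos 1; dropped at pos 3 in round 2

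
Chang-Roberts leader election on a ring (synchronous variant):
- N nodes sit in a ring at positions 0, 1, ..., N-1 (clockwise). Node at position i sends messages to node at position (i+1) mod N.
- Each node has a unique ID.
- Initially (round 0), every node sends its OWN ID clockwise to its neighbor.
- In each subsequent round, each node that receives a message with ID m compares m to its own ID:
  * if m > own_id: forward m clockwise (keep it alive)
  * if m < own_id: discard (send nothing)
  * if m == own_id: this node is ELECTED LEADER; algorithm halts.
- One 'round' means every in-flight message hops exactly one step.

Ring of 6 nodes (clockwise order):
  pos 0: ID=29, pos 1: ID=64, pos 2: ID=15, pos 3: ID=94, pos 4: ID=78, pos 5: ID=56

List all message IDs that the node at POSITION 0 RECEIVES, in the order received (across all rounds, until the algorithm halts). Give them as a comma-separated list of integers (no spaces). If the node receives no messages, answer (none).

Round 1: pos1(id64) recv 29: drop; pos2(id15) recv 64: fwd; pos3(id94) recv 15: drop; pos4(id78) recv 94: fwd; pos5(id56) recv 78: fwd; pos0(id29) recv 56: fwd
Round 2: pos3(id94) recv 64: drop; pos5(id56) recv 94: fwd; pos0(id29) recv 78: fwd; pos1(id64) recv 56: drop
Round 3: pos0(id29) recv 94: fwd; pos1(id64) recv 78: fwd
Round 4: pos1(id64) recv 94: fwd; pos2(id15) recv 78: fwd
Round 5: pos2(id15) recv 94: fwd; pos3(id94) recv 78: drop
Round 6: pos3(id94) recv 94: ELECTED

Answer: 56,78,94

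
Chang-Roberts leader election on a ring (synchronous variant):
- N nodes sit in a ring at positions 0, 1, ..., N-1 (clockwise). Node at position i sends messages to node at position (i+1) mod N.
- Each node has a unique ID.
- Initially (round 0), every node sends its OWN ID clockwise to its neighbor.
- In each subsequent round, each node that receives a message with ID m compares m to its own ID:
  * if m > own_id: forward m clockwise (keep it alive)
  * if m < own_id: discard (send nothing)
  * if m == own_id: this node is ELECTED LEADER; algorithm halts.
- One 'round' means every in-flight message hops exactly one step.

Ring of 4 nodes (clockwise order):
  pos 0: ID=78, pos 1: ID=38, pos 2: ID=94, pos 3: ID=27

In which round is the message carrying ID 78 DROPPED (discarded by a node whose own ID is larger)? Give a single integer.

Answer: 2

Derivation:
Round 1: pos1(id38) recv 78: fwd; pos2(id94) recv 38: drop; pos3(id27) recv 94: fwd; pos0(id78) recv 27: drop
Round 2: pos2(id94) recv 78: drop; pos0(id78) recv 94: fwd
Round 3: pos1(id38) recv 94: fwd
Round 4: pos2(id94) recv 94: ELECTED
Message ID 78 originates at pos 0; dropped at pos 2 in round 2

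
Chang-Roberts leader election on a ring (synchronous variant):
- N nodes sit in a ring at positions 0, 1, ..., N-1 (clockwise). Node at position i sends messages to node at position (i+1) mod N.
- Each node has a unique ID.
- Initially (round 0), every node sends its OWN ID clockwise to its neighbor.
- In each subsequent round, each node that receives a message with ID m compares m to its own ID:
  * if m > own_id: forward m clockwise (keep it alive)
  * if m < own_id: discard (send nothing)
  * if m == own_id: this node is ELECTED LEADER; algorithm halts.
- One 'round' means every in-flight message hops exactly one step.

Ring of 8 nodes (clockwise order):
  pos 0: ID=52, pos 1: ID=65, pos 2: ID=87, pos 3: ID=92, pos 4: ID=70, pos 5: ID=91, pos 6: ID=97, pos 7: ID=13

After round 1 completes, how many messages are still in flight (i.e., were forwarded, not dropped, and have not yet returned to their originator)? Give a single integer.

Answer: 2

Derivation:
Round 1: pos1(id65) recv 52: drop; pos2(id87) recv 65: drop; pos3(id92) recv 87: drop; pos4(id70) recv 92: fwd; pos5(id91) recv 70: drop; pos6(id97) recv 91: drop; pos7(id13) recv 97: fwd; pos0(id52) recv 13: drop
After round 1: 2 messages still in flight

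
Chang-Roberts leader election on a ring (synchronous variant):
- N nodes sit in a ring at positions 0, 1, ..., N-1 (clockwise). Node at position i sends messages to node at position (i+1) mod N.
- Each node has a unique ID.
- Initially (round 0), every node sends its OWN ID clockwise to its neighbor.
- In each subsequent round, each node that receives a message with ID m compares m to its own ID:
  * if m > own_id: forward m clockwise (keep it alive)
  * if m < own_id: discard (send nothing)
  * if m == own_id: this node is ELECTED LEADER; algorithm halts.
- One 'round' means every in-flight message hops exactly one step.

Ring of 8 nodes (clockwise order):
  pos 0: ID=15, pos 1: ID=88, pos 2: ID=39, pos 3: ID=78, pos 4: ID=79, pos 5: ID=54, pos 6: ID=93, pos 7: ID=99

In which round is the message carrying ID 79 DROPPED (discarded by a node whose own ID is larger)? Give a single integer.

Answer: 2

Derivation:
Round 1: pos1(id88) recv 15: drop; pos2(id39) recv 88: fwd; pos3(id78) recv 39: drop; pos4(id79) recv 78: drop; pos5(id54) recv 79: fwd; pos6(id93) recv 54: drop; pos7(id99) recv 93: drop; pos0(id15) recv 99: fwd
Round 2: pos3(id78) recv 88: fwd; pos6(id93) recv 79: drop; pos1(id88) recv 99: fwd
Round 3: pos4(id79) recv 88: fwd; pos2(id39) recv 99: fwd
Round 4: pos5(id54) recv 88: fwd; pos3(id78) recv 99: fwd
Round 5: pos6(id93) recv 88: drop; pos4(id79) recv 99: fwd
Round 6: pos5(id54) recv 99: fwd
Round 7: pos6(id93) recv 99: fwd
Round 8: pos7(id99) recv 99: ELECTED
Message ID 79 originates at pos 4; dropped at pos 6 in round 2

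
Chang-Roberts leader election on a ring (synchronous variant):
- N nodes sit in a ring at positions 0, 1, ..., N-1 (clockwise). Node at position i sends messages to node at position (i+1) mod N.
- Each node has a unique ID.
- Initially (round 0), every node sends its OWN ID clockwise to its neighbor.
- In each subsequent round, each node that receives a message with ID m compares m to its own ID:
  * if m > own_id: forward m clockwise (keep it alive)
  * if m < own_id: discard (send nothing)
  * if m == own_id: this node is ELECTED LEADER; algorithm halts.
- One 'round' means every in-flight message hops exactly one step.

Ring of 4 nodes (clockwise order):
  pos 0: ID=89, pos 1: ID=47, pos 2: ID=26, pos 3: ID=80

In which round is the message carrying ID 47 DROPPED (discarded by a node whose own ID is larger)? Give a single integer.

Answer: 2

Derivation:
Round 1: pos1(id47) recv 89: fwd; pos2(id26) recv 47: fwd; pos3(id80) recv 26: drop; pos0(id89) recv 80: drop
Round 2: pos2(id26) recv 89: fwd; pos3(id80) recv 47: drop
Round 3: pos3(id80) recv 89: fwd
Round 4: pos0(id89) recv 89: ELECTED
Message ID 47 originates at pos 1; dropped at pos 3 in round 2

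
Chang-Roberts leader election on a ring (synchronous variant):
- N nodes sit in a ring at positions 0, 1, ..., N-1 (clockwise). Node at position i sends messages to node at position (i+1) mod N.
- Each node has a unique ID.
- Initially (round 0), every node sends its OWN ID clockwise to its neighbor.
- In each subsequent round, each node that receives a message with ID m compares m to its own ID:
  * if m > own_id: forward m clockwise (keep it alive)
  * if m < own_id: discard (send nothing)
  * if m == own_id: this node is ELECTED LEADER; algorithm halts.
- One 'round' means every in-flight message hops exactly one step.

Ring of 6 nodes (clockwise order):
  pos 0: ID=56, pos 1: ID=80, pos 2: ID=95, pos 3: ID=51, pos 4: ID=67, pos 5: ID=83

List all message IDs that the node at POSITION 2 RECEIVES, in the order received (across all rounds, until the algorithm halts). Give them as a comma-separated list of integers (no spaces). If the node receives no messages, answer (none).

Round 1: pos1(id80) recv 56: drop; pos2(id95) recv 80: drop; pos3(id51) recv 95: fwd; pos4(id67) recv 51: drop; pos5(id83) recv 67: drop; pos0(id56) recv 83: fwd
Round 2: pos4(id67) recv 95: fwd; pos1(id80) recv 83: fwd
Round 3: pos5(id83) recv 95: fwd; pos2(id95) recv 83: drop
Round 4: pos0(id56) recv 95: fwd
Round 5: pos1(id80) recv 95: fwd
Round 6: pos2(id95) recv 95: ELECTED

Answer: 80,83,95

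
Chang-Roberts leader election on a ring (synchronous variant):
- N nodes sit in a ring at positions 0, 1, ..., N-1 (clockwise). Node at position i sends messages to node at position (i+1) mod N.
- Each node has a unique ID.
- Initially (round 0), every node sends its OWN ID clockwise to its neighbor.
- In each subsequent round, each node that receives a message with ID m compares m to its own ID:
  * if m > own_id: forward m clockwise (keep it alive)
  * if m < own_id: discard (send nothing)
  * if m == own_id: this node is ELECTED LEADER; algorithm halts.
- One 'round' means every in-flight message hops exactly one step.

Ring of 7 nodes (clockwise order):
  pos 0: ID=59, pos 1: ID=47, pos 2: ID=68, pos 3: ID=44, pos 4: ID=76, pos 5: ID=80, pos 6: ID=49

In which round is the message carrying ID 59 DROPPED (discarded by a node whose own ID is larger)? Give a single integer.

Answer: 2

Derivation:
Round 1: pos1(id47) recv 59: fwd; pos2(id68) recv 47: drop; pos3(id44) recv 68: fwd; pos4(id76) recv 44: drop; pos5(id80) recv 76: drop; pos6(id49) recv 80: fwd; pos0(id59) recv 49: drop
Round 2: pos2(id68) recv 59: drop; pos4(id76) recv 68: drop; pos0(id59) recv 80: fwd
Round 3: pos1(id47) recv 80: fwd
Round 4: pos2(id68) recv 80: fwd
Round 5: pos3(id44) recv 80: fwd
Round 6: pos4(id76) recv 80: fwd
Round 7: pos5(id80) recv 80: ELECTED
Message ID 59 originates at pos 0; dropped at pos 2 in round 2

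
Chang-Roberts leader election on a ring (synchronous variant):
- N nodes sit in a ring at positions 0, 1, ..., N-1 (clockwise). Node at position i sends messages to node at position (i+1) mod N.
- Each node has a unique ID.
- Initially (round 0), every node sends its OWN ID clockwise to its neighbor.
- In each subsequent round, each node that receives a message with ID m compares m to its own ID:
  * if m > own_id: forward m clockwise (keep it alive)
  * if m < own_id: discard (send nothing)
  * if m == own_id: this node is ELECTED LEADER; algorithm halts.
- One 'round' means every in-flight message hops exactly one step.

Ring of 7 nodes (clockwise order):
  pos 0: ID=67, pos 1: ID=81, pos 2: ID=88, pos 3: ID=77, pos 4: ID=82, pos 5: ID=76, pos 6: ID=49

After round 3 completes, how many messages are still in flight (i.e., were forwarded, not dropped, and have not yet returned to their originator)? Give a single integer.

Round 1: pos1(id81) recv 67: drop; pos2(id88) recv 81: drop; pos3(id77) recv 88: fwd; pos4(id82) recv 77: drop; pos5(id76) recv 82: fwd; pos6(id49) recv 76: fwd; pos0(id67) recv 49: drop
Round 2: pos4(id82) recv 88: fwd; pos6(id49) recv 82: fwd; pos0(id67) recv 76: fwd
Round 3: pos5(id76) recv 88: fwd; pos0(id67) recv 82: fwd; pos1(id81) recv 76: drop
After round 3: 2 messages still in flight

Answer: 2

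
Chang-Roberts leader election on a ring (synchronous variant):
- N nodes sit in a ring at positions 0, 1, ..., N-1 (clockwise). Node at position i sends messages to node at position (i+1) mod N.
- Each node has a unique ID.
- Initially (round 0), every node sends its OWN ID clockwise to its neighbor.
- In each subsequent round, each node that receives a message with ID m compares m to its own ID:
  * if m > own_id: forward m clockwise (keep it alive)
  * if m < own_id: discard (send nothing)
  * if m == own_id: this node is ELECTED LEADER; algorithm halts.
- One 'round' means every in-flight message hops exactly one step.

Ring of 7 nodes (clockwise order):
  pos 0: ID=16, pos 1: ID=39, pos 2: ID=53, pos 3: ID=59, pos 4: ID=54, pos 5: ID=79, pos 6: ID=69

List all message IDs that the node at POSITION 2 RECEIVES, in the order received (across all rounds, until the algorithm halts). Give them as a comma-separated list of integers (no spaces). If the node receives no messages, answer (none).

Answer: 39,69,79

Derivation:
Round 1: pos1(id39) recv 16: drop; pos2(id53) recv 39: drop; pos3(id59) recv 53: drop; pos4(id54) recv 59: fwd; pos5(id79) recv 54: drop; pos6(id69) recv 79: fwd; pos0(id16) recv 69: fwd
Round 2: pos5(id79) recv 59: drop; pos0(id16) recv 79: fwd; pos1(id39) recv 69: fwd
Round 3: pos1(id39) recv 79: fwd; pos2(id53) recv 69: fwd
Round 4: pos2(id53) recv 79: fwd; pos3(id59) recv 69: fwd
Round 5: pos3(id59) recv 79: fwd; pos4(id54) recv 69: fwd
Round 6: pos4(id54) recv 79: fwd; pos5(id79) recv 69: drop
Round 7: pos5(id79) recv 79: ELECTED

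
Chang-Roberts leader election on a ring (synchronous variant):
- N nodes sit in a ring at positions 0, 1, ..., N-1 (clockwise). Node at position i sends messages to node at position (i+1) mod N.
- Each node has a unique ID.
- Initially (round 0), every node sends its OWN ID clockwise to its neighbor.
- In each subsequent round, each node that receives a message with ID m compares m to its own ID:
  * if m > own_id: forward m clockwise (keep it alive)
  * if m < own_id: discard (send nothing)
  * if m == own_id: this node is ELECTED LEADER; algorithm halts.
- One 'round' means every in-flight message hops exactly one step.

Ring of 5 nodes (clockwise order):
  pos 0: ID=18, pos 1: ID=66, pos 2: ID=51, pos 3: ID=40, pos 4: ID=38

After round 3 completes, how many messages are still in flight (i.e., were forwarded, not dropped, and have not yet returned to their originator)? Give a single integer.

Round 1: pos1(id66) recv 18: drop; pos2(id51) recv 66: fwd; pos3(id40) recv 51: fwd; pos4(id38) recv 40: fwd; pos0(id18) recv 38: fwd
Round 2: pos3(id40) recv 66: fwd; pos4(id38) recv 51: fwd; pos0(id18) recv 40: fwd; pos1(id66) recv 38: drop
Round 3: pos4(id38) recv 66: fwd; pos0(id18) recv 51: fwd; pos1(id66) recv 40: drop
After round 3: 2 messages still in flight

Answer: 2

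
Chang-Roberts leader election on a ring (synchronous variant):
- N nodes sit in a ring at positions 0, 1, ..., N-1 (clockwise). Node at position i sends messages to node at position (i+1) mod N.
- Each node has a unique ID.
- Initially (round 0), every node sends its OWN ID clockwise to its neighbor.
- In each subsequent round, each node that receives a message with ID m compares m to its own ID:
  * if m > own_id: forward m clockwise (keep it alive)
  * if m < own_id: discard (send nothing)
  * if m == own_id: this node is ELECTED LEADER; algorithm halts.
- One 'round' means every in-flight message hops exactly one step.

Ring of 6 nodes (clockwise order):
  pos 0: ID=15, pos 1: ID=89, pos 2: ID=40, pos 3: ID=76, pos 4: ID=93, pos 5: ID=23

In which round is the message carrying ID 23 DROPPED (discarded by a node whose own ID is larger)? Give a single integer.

Answer: 2

Derivation:
Round 1: pos1(id89) recv 15: drop; pos2(id40) recv 89: fwd; pos3(id76) recv 40: drop; pos4(id93) recv 76: drop; pos5(id23) recv 93: fwd; pos0(id15) recv 23: fwd
Round 2: pos3(id76) recv 89: fwd; pos0(id15) recv 93: fwd; pos1(id89) recv 23: drop
Round 3: pos4(id93) recv 89: drop; pos1(id89) recv 93: fwd
Round 4: pos2(id40) recv 93: fwd
Round 5: pos3(id76) recv 93: fwd
Round 6: pos4(id93) recv 93: ELECTED
Message ID 23 originates at pos 5; dropped at pos 1 in round 2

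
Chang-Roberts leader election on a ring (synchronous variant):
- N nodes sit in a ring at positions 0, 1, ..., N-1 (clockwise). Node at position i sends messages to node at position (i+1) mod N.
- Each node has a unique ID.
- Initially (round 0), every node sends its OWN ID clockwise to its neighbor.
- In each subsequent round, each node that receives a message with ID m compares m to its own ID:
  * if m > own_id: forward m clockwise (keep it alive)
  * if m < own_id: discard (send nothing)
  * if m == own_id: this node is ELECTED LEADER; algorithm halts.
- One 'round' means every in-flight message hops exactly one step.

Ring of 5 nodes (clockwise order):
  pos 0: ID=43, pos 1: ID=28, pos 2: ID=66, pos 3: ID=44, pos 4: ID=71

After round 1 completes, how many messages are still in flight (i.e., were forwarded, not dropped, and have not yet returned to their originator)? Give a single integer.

Answer: 3

Derivation:
Round 1: pos1(id28) recv 43: fwd; pos2(id66) recv 28: drop; pos3(id44) recv 66: fwd; pos4(id71) recv 44: drop; pos0(id43) recv 71: fwd
After round 1: 3 messages still in flight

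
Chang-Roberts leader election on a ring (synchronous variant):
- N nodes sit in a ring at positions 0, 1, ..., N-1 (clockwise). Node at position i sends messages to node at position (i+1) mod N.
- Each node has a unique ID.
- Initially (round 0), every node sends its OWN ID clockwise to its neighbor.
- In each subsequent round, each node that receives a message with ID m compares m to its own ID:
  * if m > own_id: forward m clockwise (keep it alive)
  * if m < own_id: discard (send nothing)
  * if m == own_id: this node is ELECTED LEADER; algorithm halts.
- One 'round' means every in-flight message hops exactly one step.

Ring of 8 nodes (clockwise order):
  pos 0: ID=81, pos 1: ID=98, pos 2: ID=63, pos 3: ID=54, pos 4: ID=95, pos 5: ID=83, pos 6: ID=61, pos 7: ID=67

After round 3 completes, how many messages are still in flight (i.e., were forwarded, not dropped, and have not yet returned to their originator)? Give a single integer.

Round 1: pos1(id98) recv 81: drop; pos2(id63) recv 98: fwd; pos3(id54) recv 63: fwd; pos4(id95) recv 54: drop; pos5(id83) recv 95: fwd; pos6(id61) recv 83: fwd; pos7(id67) recv 61: drop; pos0(id81) recv 67: drop
Round 2: pos3(id54) recv 98: fwd; pos4(id95) recv 63: drop; pos6(id61) recv 95: fwd; pos7(id67) recv 83: fwd
Round 3: pos4(id95) recv 98: fwd; pos7(id67) recv 95: fwd; pos0(id81) recv 83: fwd
After round 3: 3 messages still in flight

Answer: 3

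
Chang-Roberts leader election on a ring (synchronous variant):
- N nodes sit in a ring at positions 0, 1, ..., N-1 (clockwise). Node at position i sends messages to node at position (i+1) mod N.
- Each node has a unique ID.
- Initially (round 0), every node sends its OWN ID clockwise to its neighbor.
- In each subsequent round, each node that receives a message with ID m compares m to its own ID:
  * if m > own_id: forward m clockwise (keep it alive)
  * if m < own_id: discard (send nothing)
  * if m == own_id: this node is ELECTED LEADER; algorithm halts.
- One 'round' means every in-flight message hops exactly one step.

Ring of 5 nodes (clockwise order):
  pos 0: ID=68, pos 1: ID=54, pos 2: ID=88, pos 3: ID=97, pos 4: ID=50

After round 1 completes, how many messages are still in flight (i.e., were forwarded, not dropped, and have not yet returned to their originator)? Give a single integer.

Answer: 2

Derivation:
Round 1: pos1(id54) recv 68: fwd; pos2(id88) recv 54: drop; pos3(id97) recv 88: drop; pos4(id50) recv 97: fwd; pos0(id68) recv 50: drop
After round 1: 2 messages still in flight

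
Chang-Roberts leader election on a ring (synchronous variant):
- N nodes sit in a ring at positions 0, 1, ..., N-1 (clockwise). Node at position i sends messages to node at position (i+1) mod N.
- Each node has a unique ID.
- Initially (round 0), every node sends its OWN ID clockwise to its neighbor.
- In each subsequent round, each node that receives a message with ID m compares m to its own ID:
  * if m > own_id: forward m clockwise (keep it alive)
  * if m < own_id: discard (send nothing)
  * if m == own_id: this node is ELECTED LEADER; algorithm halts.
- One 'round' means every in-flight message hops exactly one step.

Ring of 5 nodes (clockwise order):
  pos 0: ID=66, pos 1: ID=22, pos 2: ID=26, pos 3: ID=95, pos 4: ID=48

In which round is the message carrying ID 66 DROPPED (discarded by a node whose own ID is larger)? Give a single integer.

Answer: 3

Derivation:
Round 1: pos1(id22) recv 66: fwd; pos2(id26) recv 22: drop; pos3(id95) recv 26: drop; pos4(id48) recv 95: fwd; pos0(id66) recv 48: drop
Round 2: pos2(id26) recv 66: fwd; pos0(id66) recv 95: fwd
Round 3: pos3(id95) recv 66: drop; pos1(id22) recv 95: fwd
Round 4: pos2(id26) recv 95: fwd
Round 5: pos3(id95) recv 95: ELECTED
Message ID 66 originates at pos 0; dropped at pos 3 in round 3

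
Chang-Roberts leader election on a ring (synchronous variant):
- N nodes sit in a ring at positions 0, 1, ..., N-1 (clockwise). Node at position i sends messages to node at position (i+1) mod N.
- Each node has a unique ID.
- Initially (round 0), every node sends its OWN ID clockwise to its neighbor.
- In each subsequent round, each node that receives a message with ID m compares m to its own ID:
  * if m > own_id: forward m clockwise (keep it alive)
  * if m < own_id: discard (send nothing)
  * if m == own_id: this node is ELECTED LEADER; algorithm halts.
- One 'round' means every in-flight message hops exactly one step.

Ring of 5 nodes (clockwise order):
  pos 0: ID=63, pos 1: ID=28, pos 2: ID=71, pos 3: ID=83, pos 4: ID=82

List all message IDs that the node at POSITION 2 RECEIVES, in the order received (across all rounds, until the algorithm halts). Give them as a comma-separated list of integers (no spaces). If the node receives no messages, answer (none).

Answer: 28,63,82,83

Derivation:
Round 1: pos1(id28) recv 63: fwd; pos2(id71) recv 28: drop; pos3(id83) recv 71: drop; pos4(id82) recv 83: fwd; pos0(id63) recv 82: fwd
Round 2: pos2(id71) recv 63: drop; pos0(id63) recv 83: fwd; pos1(id28) recv 82: fwd
Round 3: pos1(id28) recv 83: fwd; pos2(id71) recv 82: fwd
Round 4: pos2(id71) recv 83: fwd; pos3(id83) recv 82: drop
Round 5: pos3(id83) recv 83: ELECTED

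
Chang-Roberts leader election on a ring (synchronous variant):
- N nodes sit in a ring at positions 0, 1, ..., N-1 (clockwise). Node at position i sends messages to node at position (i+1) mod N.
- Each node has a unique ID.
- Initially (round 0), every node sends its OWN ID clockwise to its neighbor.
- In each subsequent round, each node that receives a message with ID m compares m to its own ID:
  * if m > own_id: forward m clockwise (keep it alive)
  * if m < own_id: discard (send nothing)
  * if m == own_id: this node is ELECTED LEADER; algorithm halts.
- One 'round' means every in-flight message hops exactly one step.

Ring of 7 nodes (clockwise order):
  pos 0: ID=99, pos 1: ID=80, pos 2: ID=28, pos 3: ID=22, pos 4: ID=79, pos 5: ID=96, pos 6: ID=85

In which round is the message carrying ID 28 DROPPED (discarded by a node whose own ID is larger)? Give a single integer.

Answer: 2

Derivation:
Round 1: pos1(id80) recv 99: fwd; pos2(id28) recv 80: fwd; pos3(id22) recv 28: fwd; pos4(id79) recv 22: drop; pos5(id96) recv 79: drop; pos6(id85) recv 96: fwd; pos0(id99) recv 85: drop
Round 2: pos2(id28) recv 99: fwd; pos3(id22) recv 80: fwd; pos4(id79) recv 28: drop; pos0(id99) recv 96: drop
Round 3: pos3(id22) recv 99: fwd; pos4(id79) recv 80: fwd
Round 4: pos4(id79) recv 99: fwd; pos5(id96) recv 80: drop
Round 5: pos5(id96) recv 99: fwd
Round 6: pos6(id85) recv 99: fwd
Round 7: pos0(id99) recv 99: ELECTED
Message ID 28 originates at pos 2; dropped at pos 4 in round 2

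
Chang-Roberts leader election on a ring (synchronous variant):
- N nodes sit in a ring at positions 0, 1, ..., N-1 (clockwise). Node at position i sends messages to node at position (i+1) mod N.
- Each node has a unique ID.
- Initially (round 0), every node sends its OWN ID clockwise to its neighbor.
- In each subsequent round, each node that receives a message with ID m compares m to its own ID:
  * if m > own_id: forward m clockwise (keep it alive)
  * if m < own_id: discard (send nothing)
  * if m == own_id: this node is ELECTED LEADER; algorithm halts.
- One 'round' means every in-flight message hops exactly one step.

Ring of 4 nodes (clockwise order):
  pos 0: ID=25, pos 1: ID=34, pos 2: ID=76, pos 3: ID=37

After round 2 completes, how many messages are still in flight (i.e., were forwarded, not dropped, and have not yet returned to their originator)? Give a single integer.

Answer: 2

Derivation:
Round 1: pos1(id34) recv 25: drop; pos2(id76) recv 34: drop; pos3(id37) recv 76: fwd; pos0(id25) recv 37: fwd
Round 2: pos0(id25) recv 76: fwd; pos1(id34) recv 37: fwd
After round 2: 2 messages still in flight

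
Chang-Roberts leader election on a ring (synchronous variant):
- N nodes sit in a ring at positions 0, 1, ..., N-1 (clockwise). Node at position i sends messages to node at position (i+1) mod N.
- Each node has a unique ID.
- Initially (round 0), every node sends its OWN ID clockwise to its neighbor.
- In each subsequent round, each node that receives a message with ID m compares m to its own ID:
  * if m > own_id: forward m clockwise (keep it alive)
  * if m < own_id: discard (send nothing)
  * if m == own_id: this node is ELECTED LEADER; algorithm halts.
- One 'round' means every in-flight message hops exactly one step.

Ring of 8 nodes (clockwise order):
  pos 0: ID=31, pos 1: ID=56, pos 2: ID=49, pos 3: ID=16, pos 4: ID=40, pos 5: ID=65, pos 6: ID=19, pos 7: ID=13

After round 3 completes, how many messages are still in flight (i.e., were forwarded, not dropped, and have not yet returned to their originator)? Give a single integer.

Round 1: pos1(id56) recv 31: drop; pos2(id49) recv 56: fwd; pos3(id16) recv 49: fwd; pos4(id40) recv 16: drop; pos5(id65) recv 40: drop; pos6(id19) recv 65: fwd; pos7(id13) recv 19: fwd; pos0(id31) recv 13: drop
Round 2: pos3(id16) recv 56: fwd; pos4(id40) recv 49: fwd; pos7(id13) recv 65: fwd; pos0(id31) recv 19: drop
Round 3: pos4(id40) recv 56: fwd; pos5(id65) recv 49: drop; pos0(id31) recv 65: fwd
After round 3: 2 messages still in flight

Answer: 2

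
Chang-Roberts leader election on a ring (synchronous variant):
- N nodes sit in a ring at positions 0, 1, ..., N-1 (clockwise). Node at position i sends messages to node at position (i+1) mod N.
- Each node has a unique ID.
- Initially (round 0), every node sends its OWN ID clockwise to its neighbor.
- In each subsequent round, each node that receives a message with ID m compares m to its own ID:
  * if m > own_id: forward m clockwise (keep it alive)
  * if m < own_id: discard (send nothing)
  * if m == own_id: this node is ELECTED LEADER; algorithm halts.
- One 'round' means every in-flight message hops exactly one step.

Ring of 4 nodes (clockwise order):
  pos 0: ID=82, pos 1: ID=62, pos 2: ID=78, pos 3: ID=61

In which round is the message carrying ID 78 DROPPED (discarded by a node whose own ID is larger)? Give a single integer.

Round 1: pos1(id62) recv 82: fwd; pos2(id78) recv 62: drop; pos3(id61) recv 78: fwd; pos0(id82) recv 61: drop
Round 2: pos2(id78) recv 82: fwd; pos0(id82) recv 78: drop
Round 3: pos3(id61) recv 82: fwd
Round 4: pos0(id82) recv 82: ELECTED
Message ID 78 originates at pos 2; dropped at pos 0 in round 2

Answer: 2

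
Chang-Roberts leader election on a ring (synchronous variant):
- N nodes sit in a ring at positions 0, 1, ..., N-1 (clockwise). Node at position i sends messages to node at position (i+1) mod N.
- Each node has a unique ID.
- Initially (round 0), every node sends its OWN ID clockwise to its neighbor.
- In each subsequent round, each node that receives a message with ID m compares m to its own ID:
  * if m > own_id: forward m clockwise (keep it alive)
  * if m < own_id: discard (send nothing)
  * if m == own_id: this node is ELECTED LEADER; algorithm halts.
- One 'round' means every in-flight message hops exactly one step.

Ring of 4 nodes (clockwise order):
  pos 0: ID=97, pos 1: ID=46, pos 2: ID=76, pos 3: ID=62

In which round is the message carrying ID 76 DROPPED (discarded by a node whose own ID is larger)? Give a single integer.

Answer: 2

Derivation:
Round 1: pos1(id46) recv 97: fwd; pos2(id76) recv 46: drop; pos3(id62) recv 76: fwd; pos0(id97) recv 62: drop
Round 2: pos2(id76) recv 97: fwd; pos0(id97) recv 76: drop
Round 3: pos3(id62) recv 97: fwd
Round 4: pos0(id97) recv 97: ELECTED
Message ID 76 originates at pos 2; dropped at pos 0 in round 2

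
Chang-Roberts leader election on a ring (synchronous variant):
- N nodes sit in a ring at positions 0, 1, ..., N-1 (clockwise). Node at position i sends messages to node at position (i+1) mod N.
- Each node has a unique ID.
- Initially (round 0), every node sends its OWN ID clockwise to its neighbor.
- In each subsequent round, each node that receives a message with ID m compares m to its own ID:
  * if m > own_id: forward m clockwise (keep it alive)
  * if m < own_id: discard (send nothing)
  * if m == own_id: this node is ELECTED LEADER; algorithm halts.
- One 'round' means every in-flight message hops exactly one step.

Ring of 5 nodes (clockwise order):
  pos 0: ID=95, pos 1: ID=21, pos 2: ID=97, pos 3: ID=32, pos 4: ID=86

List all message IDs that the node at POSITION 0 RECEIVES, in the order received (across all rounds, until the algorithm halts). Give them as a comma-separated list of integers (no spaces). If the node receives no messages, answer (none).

Answer: 86,97

Derivation:
Round 1: pos1(id21) recv 95: fwd; pos2(id97) recv 21: drop; pos3(id32) recv 97: fwd; pos4(id86) recv 32: drop; pos0(id95) recv 86: drop
Round 2: pos2(id97) recv 95: drop; pos4(id86) recv 97: fwd
Round 3: pos0(id95) recv 97: fwd
Round 4: pos1(id21) recv 97: fwd
Round 5: pos2(id97) recv 97: ELECTED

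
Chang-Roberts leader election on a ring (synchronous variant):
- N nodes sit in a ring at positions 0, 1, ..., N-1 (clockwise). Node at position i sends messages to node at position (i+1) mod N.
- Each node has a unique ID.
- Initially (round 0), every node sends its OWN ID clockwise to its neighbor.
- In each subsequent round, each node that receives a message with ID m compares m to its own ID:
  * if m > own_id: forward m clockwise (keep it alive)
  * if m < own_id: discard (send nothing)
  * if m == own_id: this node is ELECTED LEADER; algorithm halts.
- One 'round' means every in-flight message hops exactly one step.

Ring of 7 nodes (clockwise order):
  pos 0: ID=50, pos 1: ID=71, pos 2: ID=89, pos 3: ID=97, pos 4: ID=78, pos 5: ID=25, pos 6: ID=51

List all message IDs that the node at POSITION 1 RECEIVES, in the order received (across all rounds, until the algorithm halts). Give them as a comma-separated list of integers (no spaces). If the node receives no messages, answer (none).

Answer: 50,51,78,97

Derivation:
Round 1: pos1(id71) recv 50: drop; pos2(id89) recv 71: drop; pos3(id97) recv 89: drop; pos4(id78) recv 97: fwd; pos5(id25) recv 78: fwd; pos6(id51) recv 25: drop; pos0(id50) recv 51: fwd
Round 2: pos5(id25) recv 97: fwd; pos6(id51) recv 78: fwd; pos1(id71) recv 51: drop
Round 3: pos6(id51) recv 97: fwd; pos0(id50) recv 78: fwd
Round 4: pos0(id50) recv 97: fwd; pos1(id71) recv 78: fwd
Round 5: pos1(id71) recv 97: fwd; pos2(id89) recv 78: drop
Round 6: pos2(id89) recv 97: fwd
Round 7: pos3(id97) recv 97: ELECTED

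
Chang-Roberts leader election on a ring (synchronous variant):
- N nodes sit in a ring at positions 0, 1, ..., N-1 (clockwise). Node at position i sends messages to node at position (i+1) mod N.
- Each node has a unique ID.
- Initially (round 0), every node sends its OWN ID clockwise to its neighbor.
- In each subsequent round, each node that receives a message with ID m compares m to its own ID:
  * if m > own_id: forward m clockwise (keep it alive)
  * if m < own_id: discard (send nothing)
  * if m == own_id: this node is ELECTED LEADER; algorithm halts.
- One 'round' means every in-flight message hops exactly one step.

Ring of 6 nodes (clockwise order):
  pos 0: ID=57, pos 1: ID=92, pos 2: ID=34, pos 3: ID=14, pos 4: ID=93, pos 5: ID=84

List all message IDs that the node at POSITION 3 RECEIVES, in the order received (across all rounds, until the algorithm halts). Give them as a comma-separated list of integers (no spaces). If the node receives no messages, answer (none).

Answer: 34,92,93

Derivation:
Round 1: pos1(id92) recv 57: drop; pos2(id34) recv 92: fwd; pos3(id14) recv 34: fwd; pos4(id93) recv 14: drop; pos5(id84) recv 93: fwd; pos0(id57) recv 84: fwd
Round 2: pos3(id14) recv 92: fwd; pos4(id93) recv 34: drop; pos0(id57) recv 93: fwd; pos1(id92) recv 84: drop
Round 3: pos4(id93) recv 92: drop; pos1(id92) recv 93: fwd
Round 4: pos2(id34) recv 93: fwd
Round 5: pos3(id14) recv 93: fwd
Round 6: pos4(id93) recv 93: ELECTED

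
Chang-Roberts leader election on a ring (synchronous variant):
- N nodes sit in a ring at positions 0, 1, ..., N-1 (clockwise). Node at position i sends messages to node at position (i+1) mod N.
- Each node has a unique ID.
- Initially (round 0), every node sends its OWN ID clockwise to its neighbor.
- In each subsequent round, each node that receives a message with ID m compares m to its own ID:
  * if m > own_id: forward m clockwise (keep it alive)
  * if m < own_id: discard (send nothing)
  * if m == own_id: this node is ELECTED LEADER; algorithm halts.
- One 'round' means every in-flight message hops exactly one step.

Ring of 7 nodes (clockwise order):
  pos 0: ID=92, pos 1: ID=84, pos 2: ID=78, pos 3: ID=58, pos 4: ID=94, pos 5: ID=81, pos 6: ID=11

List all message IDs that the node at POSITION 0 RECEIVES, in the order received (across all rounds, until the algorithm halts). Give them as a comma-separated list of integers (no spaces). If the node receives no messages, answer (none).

Round 1: pos1(id84) recv 92: fwd; pos2(id78) recv 84: fwd; pos3(id58) recv 78: fwd; pos4(id94) recv 58: drop; pos5(id81) recv 94: fwd; pos6(id11) recv 81: fwd; pos0(id92) recv 11: drop
Round 2: pos2(id78) recv 92: fwd; pos3(id58) recv 84: fwd; pos4(id94) recv 78: drop; pos6(id11) recv 94: fwd; pos0(id92) recv 81: drop
Round 3: pos3(id58) recv 92: fwd; pos4(id94) recv 84: drop; pos0(id92) recv 94: fwd
Round 4: pos4(id94) recv 92: drop; pos1(id84) recv 94: fwd
Round 5: pos2(id78) recv 94: fwd
Round 6: pos3(id58) recv 94: fwd
Round 7: pos4(id94) recv 94: ELECTED

Answer: 11,81,94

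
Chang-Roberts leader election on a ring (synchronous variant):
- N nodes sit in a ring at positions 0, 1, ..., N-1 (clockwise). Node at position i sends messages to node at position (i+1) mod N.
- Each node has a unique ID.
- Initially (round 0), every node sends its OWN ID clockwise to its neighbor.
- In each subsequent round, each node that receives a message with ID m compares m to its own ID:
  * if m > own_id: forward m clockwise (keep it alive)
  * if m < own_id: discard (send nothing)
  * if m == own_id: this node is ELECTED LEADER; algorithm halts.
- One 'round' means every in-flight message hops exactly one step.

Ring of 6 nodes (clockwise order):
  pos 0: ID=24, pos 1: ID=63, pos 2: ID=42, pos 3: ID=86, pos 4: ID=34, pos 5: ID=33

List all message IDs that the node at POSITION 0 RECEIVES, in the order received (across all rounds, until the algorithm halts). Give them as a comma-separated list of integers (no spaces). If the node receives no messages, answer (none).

Answer: 33,34,86

Derivation:
Round 1: pos1(id63) recv 24: drop; pos2(id42) recv 63: fwd; pos3(id86) recv 42: drop; pos4(id34) recv 86: fwd; pos5(id33) recv 34: fwd; pos0(id24) recv 33: fwd
Round 2: pos3(id86) recv 63: drop; pos5(id33) recv 86: fwd; pos0(id24) recv 34: fwd; pos1(id63) recv 33: drop
Round 3: pos0(id24) recv 86: fwd; pos1(id63) recv 34: drop
Round 4: pos1(id63) recv 86: fwd
Round 5: pos2(id42) recv 86: fwd
Round 6: pos3(id86) recv 86: ELECTED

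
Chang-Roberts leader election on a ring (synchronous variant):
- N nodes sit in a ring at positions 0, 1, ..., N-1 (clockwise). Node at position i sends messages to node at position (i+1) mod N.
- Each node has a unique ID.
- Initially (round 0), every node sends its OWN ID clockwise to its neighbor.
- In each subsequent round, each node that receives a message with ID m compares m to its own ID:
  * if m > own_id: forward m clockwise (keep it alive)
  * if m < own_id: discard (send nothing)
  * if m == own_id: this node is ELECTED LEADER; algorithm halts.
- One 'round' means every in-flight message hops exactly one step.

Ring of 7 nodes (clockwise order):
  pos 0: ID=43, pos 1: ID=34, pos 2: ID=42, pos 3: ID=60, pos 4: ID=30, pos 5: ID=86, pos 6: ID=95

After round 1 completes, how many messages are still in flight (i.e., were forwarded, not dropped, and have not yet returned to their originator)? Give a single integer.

Answer: 3

Derivation:
Round 1: pos1(id34) recv 43: fwd; pos2(id42) recv 34: drop; pos3(id60) recv 42: drop; pos4(id30) recv 60: fwd; pos5(id86) recv 30: drop; pos6(id95) recv 86: drop; pos0(id43) recv 95: fwd
After round 1: 3 messages still in flight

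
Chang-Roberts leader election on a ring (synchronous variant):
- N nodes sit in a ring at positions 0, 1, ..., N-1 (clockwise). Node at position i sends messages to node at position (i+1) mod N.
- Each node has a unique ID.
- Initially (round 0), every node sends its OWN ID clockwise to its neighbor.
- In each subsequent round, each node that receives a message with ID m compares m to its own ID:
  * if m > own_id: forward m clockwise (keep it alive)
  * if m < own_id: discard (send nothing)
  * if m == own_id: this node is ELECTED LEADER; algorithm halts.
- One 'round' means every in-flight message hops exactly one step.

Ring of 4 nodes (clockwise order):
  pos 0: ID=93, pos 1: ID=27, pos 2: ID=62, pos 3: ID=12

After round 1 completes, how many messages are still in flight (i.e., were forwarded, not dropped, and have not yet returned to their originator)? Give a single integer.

Answer: 2

Derivation:
Round 1: pos1(id27) recv 93: fwd; pos2(id62) recv 27: drop; pos3(id12) recv 62: fwd; pos0(id93) recv 12: drop
After round 1: 2 messages still in flight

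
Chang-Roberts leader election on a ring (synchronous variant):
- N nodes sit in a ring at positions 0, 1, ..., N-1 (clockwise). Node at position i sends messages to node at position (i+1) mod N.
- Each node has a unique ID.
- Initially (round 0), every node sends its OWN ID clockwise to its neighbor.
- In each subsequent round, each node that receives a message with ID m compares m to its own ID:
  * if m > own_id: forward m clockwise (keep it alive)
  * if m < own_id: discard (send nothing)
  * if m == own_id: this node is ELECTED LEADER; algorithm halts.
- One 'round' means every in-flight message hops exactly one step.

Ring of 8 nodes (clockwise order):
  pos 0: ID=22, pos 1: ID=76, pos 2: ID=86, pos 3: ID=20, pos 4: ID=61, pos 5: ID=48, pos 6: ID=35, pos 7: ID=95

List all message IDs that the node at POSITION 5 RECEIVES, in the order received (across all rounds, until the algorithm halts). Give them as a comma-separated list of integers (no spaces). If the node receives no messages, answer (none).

Answer: 61,86,95

Derivation:
Round 1: pos1(id76) recv 22: drop; pos2(id86) recv 76: drop; pos3(id20) recv 86: fwd; pos4(id61) recv 20: drop; pos5(id48) recv 61: fwd; pos6(id35) recv 48: fwd; pos7(id95) recv 35: drop; pos0(id22) recv 95: fwd
Round 2: pos4(id61) recv 86: fwd; pos6(id35) recv 61: fwd; pos7(id95) recv 48: drop; pos1(id76) recv 95: fwd
Round 3: pos5(id48) recv 86: fwd; pos7(id95) recv 61: drop; pos2(id86) recv 95: fwd
Round 4: pos6(id35) recv 86: fwd; pos3(id20) recv 95: fwd
Round 5: pos7(id95) recv 86: drop; pos4(id61) recv 95: fwd
Round 6: pos5(id48) recv 95: fwd
Round 7: pos6(id35) recv 95: fwd
Round 8: pos7(id95) recv 95: ELECTED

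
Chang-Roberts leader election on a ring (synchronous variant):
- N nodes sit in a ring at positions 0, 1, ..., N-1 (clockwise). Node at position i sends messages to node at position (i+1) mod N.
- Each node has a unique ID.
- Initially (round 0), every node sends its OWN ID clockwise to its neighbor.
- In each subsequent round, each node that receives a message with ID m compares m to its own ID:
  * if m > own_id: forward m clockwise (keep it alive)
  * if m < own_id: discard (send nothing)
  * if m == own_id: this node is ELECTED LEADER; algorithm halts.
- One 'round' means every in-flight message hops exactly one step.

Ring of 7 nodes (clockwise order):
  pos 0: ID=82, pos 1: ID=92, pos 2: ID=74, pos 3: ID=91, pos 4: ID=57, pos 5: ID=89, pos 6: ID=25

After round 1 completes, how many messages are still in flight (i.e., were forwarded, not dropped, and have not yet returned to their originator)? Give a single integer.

Round 1: pos1(id92) recv 82: drop; pos2(id74) recv 92: fwd; pos3(id91) recv 74: drop; pos4(id57) recv 91: fwd; pos5(id89) recv 57: drop; pos6(id25) recv 89: fwd; pos0(id82) recv 25: drop
After round 1: 3 messages still in flight

Answer: 3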